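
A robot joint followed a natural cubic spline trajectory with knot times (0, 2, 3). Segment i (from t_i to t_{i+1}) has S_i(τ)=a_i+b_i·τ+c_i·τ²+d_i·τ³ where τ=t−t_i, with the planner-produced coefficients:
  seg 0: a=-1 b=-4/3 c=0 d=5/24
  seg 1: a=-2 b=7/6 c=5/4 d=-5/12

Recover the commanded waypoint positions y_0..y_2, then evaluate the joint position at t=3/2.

y_0 = S_0(0) = a_0 = -1
y_1 = S_1(0) = a_1 = -2
y_2 = S_1(1) = 0
t_q=3/2 is in segment 0 (τ=3/2); S_0(τ)=-147/64

y_0=-1 y_1=-2 y_2=0
S(3/2) = -147/64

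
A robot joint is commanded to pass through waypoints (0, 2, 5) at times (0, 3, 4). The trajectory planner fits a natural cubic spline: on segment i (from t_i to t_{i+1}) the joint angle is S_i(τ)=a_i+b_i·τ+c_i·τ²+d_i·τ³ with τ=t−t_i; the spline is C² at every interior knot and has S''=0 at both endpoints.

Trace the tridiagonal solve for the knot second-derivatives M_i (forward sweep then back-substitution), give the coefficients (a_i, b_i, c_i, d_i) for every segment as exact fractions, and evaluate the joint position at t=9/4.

Δ: Δ0=2/3, Δ1=3
row 1: diag=8, rhs=14; c'=1/8, d'=7/4
back: M1=7/4
M: M0=0, M1=7/4, M2=0
seg 0: a=0, c=M0/2=0, d=(M1−M0)/(6·3)=7/72, b=Δ0−h0·(2M0+M1)/6=-5/24
seg 1: a=2, c=M1/2=7/8, d=(M2−M1)/(6·1)=-7/24, b=Δ1−h1·(2M1+M2)/6=29/12
t_q=9/4 → seg 0, τ=9/4; S=0+-5/24·τ+0·τ²+7/72·τ³=327/512

  seg 0: a=0 b=-5/24 c=0 d=7/72
  seg 1: a=2 b=29/12 c=7/8 d=-7/24
S(9/4) = 327/512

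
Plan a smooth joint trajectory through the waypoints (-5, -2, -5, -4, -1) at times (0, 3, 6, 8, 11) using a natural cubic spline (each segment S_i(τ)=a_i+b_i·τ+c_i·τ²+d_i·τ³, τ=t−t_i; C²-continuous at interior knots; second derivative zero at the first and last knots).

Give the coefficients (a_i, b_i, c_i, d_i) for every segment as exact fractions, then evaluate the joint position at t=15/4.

Δ: Δ0=1, Δ1=-1, Δ2=1/2, Δ3=1
row 1: diag=12, rhs=-12; c'=1/4, d'=-1
row 2: denom=10−3·1/4=37/4; d'=(9−3·-1)/(37/4)=48/37
row 3: denom=10−2·8/37=354/37; d'=(3−2·48/37)/(354/37)=5/118
back: M3=5/118
back: M2=48/37−8/37·5/118=76/59
back: M1=-1−1/4·76/59=-78/59
M: M0=0, M1=-78/59, M2=76/59, M3=5/118, M4=0
seg 0: a=-5, c=M0/2=0, d=(M1−M0)/(6·3)=-13/177, b=Δ0−h0·(2M0+M1)/6=98/59
seg 1: a=-2, c=M1/2=-39/59, d=(M2−M1)/(6·3)=77/531, b=Δ1−h1·(2M1+M2)/6=-19/59
seg 2: a=-5, c=M2/2=38/59, d=(M3−M2)/(6·2)=-49/472, b=Δ2−h2·(2M2+M3)/6=-22/59
seg 3: a=-4, c=M3/2=5/236, d=(M4−M3)/(6·3)=-5/2124, b=Δ3−h3·(2M3+M4)/6=113/118
t_q=15/4 → seg 1, τ=3/4; S=-2+-19/59·τ+-39/59·τ²+77/531·τ³=-9637/3776

  seg 0: a=-5 b=98/59 c=0 d=-13/177
  seg 1: a=-2 b=-19/59 c=-39/59 d=77/531
  seg 2: a=-5 b=-22/59 c=38/59 d=-49/472
  seg 3: a=-4 b=113/118 c=5/236 d=-5/2124
S(15/4) = -9637/3776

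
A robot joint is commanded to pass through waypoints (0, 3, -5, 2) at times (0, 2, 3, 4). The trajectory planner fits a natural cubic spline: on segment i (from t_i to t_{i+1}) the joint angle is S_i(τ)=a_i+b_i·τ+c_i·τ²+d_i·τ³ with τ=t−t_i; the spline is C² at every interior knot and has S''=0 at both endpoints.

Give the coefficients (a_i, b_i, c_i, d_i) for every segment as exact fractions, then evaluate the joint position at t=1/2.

Δ: Δ0=3/2, Δ1=-8, Δ2=7
row 1: diag=6, rhs=-57; c'=1/6, d'=-19/2
row 2: denom=4−1·1/6=23/6; d'=(90−1·-19/2)/(23/6)=597/23
back: M2=597/23
back: M1=-19/2−1/6·597/23=-318/23
M: M0=0, M1=-318/23, M2=597/23, M3=0
seg 0: a=0, c=M0/2=0, d=(M1−M0)/(6·2)=-53/46, b=Δ0−h0·(2M0+M1)/6=281/46
seg 1: a=3, c=M1/2=-159/23, d=(M2−M1)/(6·1)=305/46, b=Δ1−h1·(2M1+M2)/6=-355/46
seg 2: a=-5, c=M2/2=597/46, d=(M3−M2)/(6·1)=-199/46, b=Δ2−h2·(2M2+M3)/6=-38/23
t_q=1/2 → seg 0, τ=1/2; S=0+281/46·τ+0·τ²+-53/46·τ³=1071/368

  seg 0: a=0 b=281/46 c=0 d=-53/46
  seg 1: a=3 b=-355/46 c=-159/23 d=305/46
  seg 2: a=-5 b=-38/23 c=597/46 d=-199/46
S(1/2) = 1071/368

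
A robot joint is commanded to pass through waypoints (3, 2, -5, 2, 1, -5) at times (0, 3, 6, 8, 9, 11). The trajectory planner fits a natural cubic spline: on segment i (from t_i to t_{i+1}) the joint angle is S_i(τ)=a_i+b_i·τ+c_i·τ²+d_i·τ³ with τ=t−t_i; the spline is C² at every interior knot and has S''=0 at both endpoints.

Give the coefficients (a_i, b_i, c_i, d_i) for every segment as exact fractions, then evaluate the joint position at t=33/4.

  seg 0: a=3 b=6089/7194 c=0 d=-943/7194
  seg 1: a=2 b=-9686/3597 c=-2829/2398 d=9349/21582
  seg 2: a=-5 b=13847/7194 c=3260/1199 d=-6947/7194
  seg 3: a=2 b=793/654 c=-3687/1199 d=6205/7194
  seg 4: a=1 b=-8453/3597 c=-1169/2398 d=1169/14388
S(33/4) = 326039/153472

Δ: Δ0=-1/3, Δ1=-7/3, Δ2=7/2, Δ3=-1, Δ4=-3
row 1: diag=12, rhs=-12; c'=1/4, d'=-1
row 2: denom=10−3·1/4=37/4; d'=(35−3·-1)/(37/4)=152/37
row 3: denom=6−2·8/37=206/37; d'=(-27−2·152/37)/(206/37)=-1303/206
row 4: denom=6−1·37/206=1199/206; d'=(-12−1·-1303/206)/(1199/206)=-1169/1199
back: M4=-1169/1199
back: M3=-1303/206−37/206·-1169/1199=-7374/1199
back: M2=152/37−8/37·-7374/1199=6520/1199
back: M1=-1−1/4·6520/1199=-2829/1199
M: M0=0, M1=-2829/1199, M2=6520/1199, M3=-7374/1199, M4=-1169/1199, M5=0
seg 0: a=3, c=M0/2=0, d=(M1−M0)/(6·3)=-943/7194, b=Δ0−h0·(2M0+M1)/6=6089/7194
seg 1: a=2, c=M1/2=-2829/2398, d=(M2−M1)/(6·3)=9349/21582, b=Δ1−h1·(2M1+M2)/6=-9686/3597
seg 2: a=-5, c=M2/2=3260/1199, d=(M3−M2)/(6·2)=-6947/7194, b=Δ2−h2·(2M2+M3)/6=13847/7194
seg 3: a=2, c=M3/2=-3687/1199, d=(M4−M3)/(6·1)=6205/7194, b=Δ3−h3·(2M3+M4)/6=793/654
seg 4: a=1, c=M4/2=-1169/2398, d=(M5−M4)/(6·2)=1169/14388, b=Δ4−h4·(2M4+M5)/6=-8453/3597
t_q=33/4 → seg 3, τ=1/4; S=2+793/654·τ+-3687/1199·τ²+6205/7194·τ³=326039/153472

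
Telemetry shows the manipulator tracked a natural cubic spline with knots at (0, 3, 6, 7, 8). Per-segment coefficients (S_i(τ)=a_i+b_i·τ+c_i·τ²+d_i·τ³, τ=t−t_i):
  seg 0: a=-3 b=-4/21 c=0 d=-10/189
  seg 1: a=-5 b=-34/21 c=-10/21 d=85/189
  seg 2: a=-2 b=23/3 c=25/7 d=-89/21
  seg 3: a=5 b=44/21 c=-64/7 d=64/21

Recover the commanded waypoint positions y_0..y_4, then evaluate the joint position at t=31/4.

y_0=-3 y_1=-5 y_2=-2 y_3=5 y_4=1
S(31/4) = 19/7

y_0 = S_0(0) = a_0 = -3
y_1 = S_1(0) = a_1 = -5
y_2 = S_2(0) = a_2 = -2
y_3 = S_3(0) = a_3 = 5
y_4 = S_3(1) = 1
t_q=31/4 is in segment 3 (τ=3/4); S_3(τ)=19/7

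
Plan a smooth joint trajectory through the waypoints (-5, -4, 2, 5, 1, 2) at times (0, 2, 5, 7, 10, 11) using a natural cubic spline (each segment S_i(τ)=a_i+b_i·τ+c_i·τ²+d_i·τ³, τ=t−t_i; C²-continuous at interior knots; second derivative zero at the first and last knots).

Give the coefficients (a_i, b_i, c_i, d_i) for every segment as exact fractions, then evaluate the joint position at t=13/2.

Δ: Δ0=1/2, Δ1=2, Δ2=3/2, Δ3=-4/3, Δ4=1
row 1: diag=10, rhs=9; c'=3/10, d'=9/10
row 2: denom=10−3·3/10=91/10; d'=(-3−3·9/10)/(91/10)=-57/91
row 3: denom=10−2·20/91=870/91; d'=(-17−2·-57/91)/(870/91)=-1433/870
row 4: denom=8−3·91/290=2047/290; d'=(14−3·-1433/870)/(2047/290)=5493/2047
back: M4=5493/2047
back: M3=-1433/870−91/290·5493/2047=-15286/6141
back: M2=-57/91−20/91·-15286/6141=-487/6141
back: M1=9/10−3/10·-487/6141=1891/2047
M: M0=0, M1=1891/2047, M2=-487/6141, M3=-15286/6141, M4=5493/2047, M5=0
seg 0: a=-5, c=M0/2=0, d=(M1−M0)/(6·2)=1891/24564, b=Δ0−h0·(2M0+M1)/6=2359/12282
seg 1: a=-4, c=M1/2=1891/4094, d=(M2−M1)/(6·3)=-3080/55269, b=Δ1−h1·(2M1+M2)/6=13705/12282
seg 2: a=2, c=M2/2=-487/12282, d=(M3−M2)/(6·2)=-4933/24564, b=Δ2−h2·(2M2+M3)/6=29263/12282
seg 3: a=5, c=M3/2=-7643/6141, d=(M4−M3)/(6·3)=31765/110538, b=Δ3−h3·(2M3+M4)/6=-761/4094
seg 4: a=1, c=M4/2=5493/4094, d=(M5−M4)/(6·1)=-1831/4094, b=Δ4−h4·(2M4+M5)/6=216/2047
t_q=13/2 → seg 2, τ=3/2; S=2+29263/12282·τ+-487/12282·τ²+-4933/24564·τ³=314871/65504

  seg 0: a=-5 b=2359/12282 c=0 d=1891/24564
  seg 1: a=-4 b=13705/12282 c=1891/4094 d=-3080/55269
  seg 2: a=2 b=29263/12282 c=-487/12282 d=-4933/24564
  seg 3: a=5 b=-761/4094 c=-7643/6141 d=31765/110538
  seg 4: a=1 b=216/2047 c=5493/4094 d=-1831/4094
S(13/2) = 314871/65504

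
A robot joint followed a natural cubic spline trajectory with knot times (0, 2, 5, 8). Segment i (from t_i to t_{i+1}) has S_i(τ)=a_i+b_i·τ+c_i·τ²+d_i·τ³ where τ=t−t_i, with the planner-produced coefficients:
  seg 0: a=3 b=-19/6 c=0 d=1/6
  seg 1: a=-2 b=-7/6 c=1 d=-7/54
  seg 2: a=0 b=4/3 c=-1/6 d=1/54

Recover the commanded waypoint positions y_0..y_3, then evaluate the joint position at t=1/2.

y_0 = S_0(0) = a_0 = 3
y_1 = S_1(0) = a_1 = -2
y_2 = S_2(0) = a_2 = 0
y_3 = S_2(3) = 3
t_q=1/2 is in segment 0 (τ=1/2); S_0(τ)=23/16

y_0=3 y_1=-2 y_2=0 y_3=3
S(1/2) = 23/16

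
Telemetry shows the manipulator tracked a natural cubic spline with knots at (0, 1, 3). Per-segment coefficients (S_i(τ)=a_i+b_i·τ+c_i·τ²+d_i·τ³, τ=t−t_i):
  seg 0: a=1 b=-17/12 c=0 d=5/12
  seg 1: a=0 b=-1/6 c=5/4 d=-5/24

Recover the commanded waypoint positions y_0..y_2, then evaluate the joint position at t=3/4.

y_0 = S_0(0) = a_0 = 1
y_1 = S_1(0) = a_1 = 0
y_2 = S_1(2) = 3
t_q=3/4 is in segment 0 (τ=3/4); S_0(τ)=29/256

y_0=1 y_1=0 y_2=3
S(3/4) = 29/256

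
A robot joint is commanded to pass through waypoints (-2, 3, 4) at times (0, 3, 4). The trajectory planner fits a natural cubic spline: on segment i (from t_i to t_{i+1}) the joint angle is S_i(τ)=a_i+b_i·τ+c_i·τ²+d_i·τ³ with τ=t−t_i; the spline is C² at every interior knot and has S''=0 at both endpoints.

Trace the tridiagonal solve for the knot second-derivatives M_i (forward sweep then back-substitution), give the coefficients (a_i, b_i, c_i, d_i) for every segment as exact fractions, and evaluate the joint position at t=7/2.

  seg 0: a=-2 b=23/12 c=0 d=-1/36
  seg 1: a=3 b=7/6 c=-1/4 d=1/12
S(7/2) = 113/32

Δ: Δ0=5/3, Δ1=1
row 1: diag=8, rhs=-4; c'=1/8, d'=-1/2
back: M1=-1/2
M: M0=0, M1=-1/2, M2=0
seg 0: a=-2, c=M0/2=0, d=(M1−M0)/(6·3)=-1/36, b=Δ0−h0·(2M0+M1)/6=23/12
seg 1: a=3, c=M1/2=-1/4, d=(M2−M1)/(6·1)=1/12, b=Δ1−h1·(2M1+M2)/6=7/6
t_q=7/2 → seg 1, τ=1/2; S=3+7/6·τ+-1/4·τ²+1/12·τ³=113/32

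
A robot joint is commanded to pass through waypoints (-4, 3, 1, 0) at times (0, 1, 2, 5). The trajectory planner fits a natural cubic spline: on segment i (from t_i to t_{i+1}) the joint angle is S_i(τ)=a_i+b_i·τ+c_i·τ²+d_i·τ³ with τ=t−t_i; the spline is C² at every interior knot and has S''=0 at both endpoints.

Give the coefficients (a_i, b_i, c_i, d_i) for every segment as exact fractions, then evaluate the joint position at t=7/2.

Δ: Δ0=7, Δ1=-2, Δ2=-1/3
row 1: diag=4, rhs=-54; c'=1/4, d'=-27/2
row 2: denom=8−1·1/4=31/4; d'=(10−1·-27/2)/(31/4)=94/31
back: M2=94/31
back: M1=-27/2−1/4·94/31=-442/31
M: M0=0, M1=-442/31, M2=94/31, M3=0
seg 0: a=-4, c=M0/2=0, d=(M1−M0)/(6·1)=-221/93, b=Δ0−h0·(2M0+M1)/6=872/93
seg 1: a=3, c=M1/2=-221/31, d=(M2−M1)/(6·1)=268/93, b=Δ1−h1·(2M1+M2)/6=209/93
seg 2: a=1, c=M2/2=47/31, d=(M3−M2)/(6·3)=-47/279, b=Δ2−h2·(2M2+M3)/6=-313/93
t_q=7/2 → seg 2, τ=3/2; S=1+-313/93·τ+47/31·τ²+-47/279·τ³=-299/248

  seg 0: a=-4 b=872/93 c=0 d=-221/93
  seg 1: a=3 b=209/93 c=-221/31 d=268/93
  seg 2: a=1 b=-313/93 c=47/31 d=-47/279
S(7/2) = -299/248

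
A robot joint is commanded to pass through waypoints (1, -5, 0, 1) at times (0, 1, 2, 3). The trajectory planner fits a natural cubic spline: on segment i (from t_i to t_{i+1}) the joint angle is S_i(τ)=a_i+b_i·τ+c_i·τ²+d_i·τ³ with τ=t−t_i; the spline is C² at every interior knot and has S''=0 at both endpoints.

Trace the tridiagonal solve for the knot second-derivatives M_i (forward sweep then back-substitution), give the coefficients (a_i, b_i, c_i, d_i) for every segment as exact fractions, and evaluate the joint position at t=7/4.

  seg 0: a=1 b=-46/5 c=0 d=16/5
  seg 1: a=-5 b=2/5 c=48/5 d=-5
  seg 2: a=0 b=23/5 c=-27/5 d=9/5
S(7/4) = -451/320

Δ: Δ0=-6, Δ1=5, Δ2=1
row 1: diag=4, rhs=66; c'=1/4, d'=33/2
row 2: denom=4−1·1/4=15/4; d'=(-24−1·33/2)/(15/4)=-54/5
back: M2=-54/5
back: M1=33/2−1/4·-54/5=96/5
M: M0=0, M1=96/5, M2=-54/5, M3=0
seg 0: a=1, c=M0/2=0, d=(M1−M0)/(6·1)=16/5, b=Δ0−h0·(2M0+M1)/6=-46/5
seg 1: a=-5, c=M1/2=48/5, d=(M2−M1)/(6·1)=-5, b=Δ1−h1·(2M1+M2)/6=2/5
seg 2: a=0, c=M2/2=-27/5, d=(M3−M2)/(6·1)=9/5, b=Δ2−h2·(2M2+M3)/6=23/5
t_q=7/4 → seg 1, τ=3/4; S=-5+2/5·τ+48/5·τ²+-5·τ³=-451/320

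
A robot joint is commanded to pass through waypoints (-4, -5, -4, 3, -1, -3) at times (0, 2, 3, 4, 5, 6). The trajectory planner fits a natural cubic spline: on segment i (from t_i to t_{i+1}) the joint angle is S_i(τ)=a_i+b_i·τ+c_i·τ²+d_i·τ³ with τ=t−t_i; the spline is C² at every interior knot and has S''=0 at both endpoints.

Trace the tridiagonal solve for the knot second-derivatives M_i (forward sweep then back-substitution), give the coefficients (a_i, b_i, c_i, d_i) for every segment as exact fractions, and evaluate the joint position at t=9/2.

  seg 0: a=-4 b=-113/642 c=0 d=-26/321
  seg 1: a=-5 b=-737/642 c=-52/107 d=1691/642
  seg 2: a=-4 b=1856/321 c=1587/214 d=-3979/642
  seg 3: a=3 b=1297/642 c=-1196/107 d=3311/642
  seg 4: a=-1 b=-1561/321 c=919/214 d=-919/642
S(9/2) = 3185/1712

Δ: Δ0=-1/2, Δ1=1, Δ2=7, Δ3=-4, Δ4=-2
row 1: diag=6, rhs=9; c'=1/6, d'=3/2
row 2: denom=4−1·1/6=23/6; d'=(36−1·3/2)/(23/6)=9
row 3: denom=4−1·6/23=86/23; d'=(-66−1·9)/(86/23)=-1725/86
row 4: denom=4−1·23/86=321/86; d'=(12−1·-1725/86)/(321/86)=919/107
back: M4=919/107
back: M3=-1725/86−23/86·919/107=-2392/107
back: M2=9−6/23·-2392/107=1587/107
back: M1=3/2−1/6·1587/107=-104/107
M: M0=0, M1=-104/107, M2=1587/107, M3=-2392/107, M4=919/107, M5=0
seg 0: a=-4, c=M0/2=0, d=(M1−M0)/(6·2)=-26/321, b=Δ0−h0·(2M0+M1)/6=-113/642
seg 1: a=-5, c=M1/2=-52/107, d=(M2−M1)/(6·1)=1691/642, b=Δ1−h1·(2M1+M2)/6=-737/642
seg 2: a=-4, c=M2/2=1587/214, d=(M3−M2)/(6·1)=-3979/642, b=Δ2−h2·(2M2+M3)/6=1856/321
seg 3: a=3, c=M3/2=-1196/107, d=(M4−M3)/(6·1)=3311/642, b=Δ3−h3·(2M3+M4)/6=1297/642
seg 4: a=-1, c=M4/2=919/214, d=(M5−M4)/(6·1)=-919/642, b=Δ4−h4·(2M4+M5)/6=-1561/321
t_q=9/2 → seg 3, τ=1/2; S=3+1297/642·τ+-1196/107·τ²+3311/642·τ³=3185/1712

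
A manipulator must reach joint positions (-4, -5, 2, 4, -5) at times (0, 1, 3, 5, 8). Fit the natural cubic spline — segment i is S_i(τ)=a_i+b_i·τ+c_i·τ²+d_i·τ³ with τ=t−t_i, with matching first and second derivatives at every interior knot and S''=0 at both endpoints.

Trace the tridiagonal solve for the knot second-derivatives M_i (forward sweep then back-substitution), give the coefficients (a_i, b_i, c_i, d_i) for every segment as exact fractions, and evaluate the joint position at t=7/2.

Δ: Δ0=-1, Δ1=7/2, Δ2=1, Δ3=-3
row 1: diag=6, rhs=27; c'=1/3, d'=9/2
row 2: denom=8−2·1/3=22/3; d'=(-15−2·9/2)/(22/3)=-36/11
row 3: denom=10−2·3/11=104/11; d'=(-24−2·-36/11)/(104/11)=-24/13
back: M3=-24/13
back: M2=-36/11−3/11·-24/13=-36/13
back: M1=9/2−1/3·-36/13=141/26
M: M0=0, M1=141/26, M2=-36/13, M3=-24/13, M4=0
seg 0: a=-4, c=M0/2=0, d=(M1−M0)/(6·1)=47/52, b=Δ0−h0·(2M0+M1)/6=-99/52
seg 1: a=-5, c=M1/2=141/52, d=(M2−M1)/(6·2)=-71/104, b=Δ1−h1·(2M1+M2)/6=21/26
seg 2: a=2, c=M2/2=-18/13, d=(M3−M2)/(6·2)=1/13, b=Δ2−h2·(2M2+M3)/6=45/13
seg 3: a=4, c=M3/2=-12/13, d=(M4−M3)/(6·3)=4/39, b=Δ3−h3·(2M3+M4)/6=-15/13
t_q=7/2 → seg 2, τ=1/2; S=2+45/13·τ+-18/13·τ²+1/13·τ³=353/104

  seg 0: a=-4 b=-99/52 c=0 d=47/52
  seg 1: a=-5 b=21/26 c=141/52 d=-71/104
  seg 2: a=2 b=45/13 c=-18/13 d=1/13
  seg 3: a=4 b=-15/13 c=-12/13 d=4/39
S(7/2) = 353/104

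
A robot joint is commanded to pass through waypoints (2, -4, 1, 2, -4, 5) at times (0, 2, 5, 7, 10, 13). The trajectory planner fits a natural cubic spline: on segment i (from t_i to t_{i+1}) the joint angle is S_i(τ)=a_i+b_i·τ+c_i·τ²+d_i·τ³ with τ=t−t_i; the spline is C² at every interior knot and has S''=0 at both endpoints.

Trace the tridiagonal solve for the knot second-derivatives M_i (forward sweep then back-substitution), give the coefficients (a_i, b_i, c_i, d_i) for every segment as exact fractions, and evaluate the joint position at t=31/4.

Δ: Δ0=-3, Δ1=5/3, Δ2=1/2, Δ3=-2, Δ4=3
row 1: diag=10, rhs=28; c'=3/10, d'=14/5
row 2: denom=10−3·3/10=91/10; d'=(-7−3·14/5)/(91/10)=-22/13
row 3: denom=10−2·20/91=870/91; d'=(-15−2·-22/13)/(870/91)=-1057/870
row 4: denom=12−3·91/290=3207/290; d'=(30−3·-1057/870)/(3207/290)=9757/3207
back: M4=9757/3207
back: M3=-1057/870−91/290·9757/3207=-6958/3207
back: M2=-22/13−20/91·-6958/3207=-3898/3207
back: M1=14/5−3/10·-3898/3207=3383/1069
M: M0=0, M1=3383/1069, M2=-3898/3207, M3=-6958/3207, M4=9757/3207, M5=0
seg 0: a=2, c=M0/2=0, d=(M1−M0)/(6·2)=3383/12828, b=Δ0−h0·(2M0+M1)/6=-13004/3207
seg 1: a=-4, c=M1/2=3383/2138, d=(M2−M1)/(6·3)=-14047/57726, b=Δ1−h1·(2M1+M2)/6=-2855/3207
seg 2: a=1, c=M2/2=-1949/3207, d=(M3−M2)/(6·2)=-85/1069, b=Δ2−h2·(2M2+M3)/6=13043/6414
seg 3: a=2, c=M3/2=-3479/3207, d=(M4−M3)/(6·3)=16715/57726, b=Δ3−h3·(2M3+M4)/6=-8669/6414
seg 4: a=-4, c=M4/2=9757/6414, d=(M5−M4)/(6·3)=-9757/57726, b=Δ4−h4·(2M4+M5)/6=-136/3207
t_q=31/4 → seg 3, τ=3/4; S=2+-8669/6414·τ+-3479/3207·τ²+16715/57726·τ³=68179/136832

  seg 0: a=2 b=-13004/3207 c=0 d=3383/12828
  seg 1: a=-4 b=-2855/3207 c=3383/2138 d=-14047/57726
  seg 2: a=1 b=13043/6414 c=-1949/3207 d=-85/1069
  seg 3: a=2 b=-8669/6414 c=-3479/3207 d=16715/57726
  seg 4: a=-4 b=-136/3207 c=9757/6414 d=-9757/57726
S(31/4) = 68179/136832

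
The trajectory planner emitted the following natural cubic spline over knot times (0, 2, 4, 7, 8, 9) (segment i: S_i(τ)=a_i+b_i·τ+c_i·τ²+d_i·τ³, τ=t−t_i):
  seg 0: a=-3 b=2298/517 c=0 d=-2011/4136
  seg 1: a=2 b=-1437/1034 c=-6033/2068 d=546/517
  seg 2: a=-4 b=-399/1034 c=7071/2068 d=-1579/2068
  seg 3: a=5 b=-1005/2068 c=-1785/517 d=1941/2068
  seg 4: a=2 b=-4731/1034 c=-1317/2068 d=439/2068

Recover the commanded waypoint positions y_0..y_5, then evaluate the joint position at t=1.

y_0=-3 y_1=2 y_2=-4 y_3=5 y_4=2 y_5=-3
S(1) = 3965/4136

y_0 = S_0(0) = a_0 = -3
y_1 = S_1(0) = a_1 = 2
y_2 = S_2(0) = a_2 = -4
y_3 = S_3(0) = a_3 = 5
y_4 = S_4(0) = a_4 = 2
y_5 = S_4(1) = -3
t_q=1 is in segment 0 (τ=1); S_0(τ)=3965/4136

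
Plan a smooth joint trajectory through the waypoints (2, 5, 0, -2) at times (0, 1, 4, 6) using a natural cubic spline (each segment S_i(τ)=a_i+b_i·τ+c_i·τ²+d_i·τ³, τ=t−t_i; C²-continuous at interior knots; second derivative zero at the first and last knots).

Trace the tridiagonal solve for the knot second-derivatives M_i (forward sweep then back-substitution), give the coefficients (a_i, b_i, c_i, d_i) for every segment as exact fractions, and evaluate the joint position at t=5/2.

Δ: Δ0=3, Δ1=-5/3, Δ2=-1
row 1: diag=8, rhs=-28; c'=3/8, d'=-7/2
row 2: denom=10−3·3/8=71/8; d'=(4−3·-7/2)/(71/8)=116/71
back: M2=116/71
back: M1=-7/2−3/8·116/71=-292/71
M: M0=0, M1=-292/71, M2=116/71, M3=0
seg 0: a=2, c=M0/2=0, d=(M1−M0)/(6·1)=-146/213, b=Δ0−h0·(2M0+M1)/6=785/213
seg 1: a=5, c=M1/2=-146/71, d=(M2−M1)/(6·3)=68/213, b=Δ1−h1·(2M1+M2)/6=347/213
seg 2: a=0, c=M2/2=58/71, d=(M3−M2)/(6·2)=-29/213, b=Δ2−h2·(2M2+M3)/6=-445/213
t_q=5/2 → seg 1, τ=3/2; S=5+347/213·τ+-146/71·τ²+68/213·τ³=553/142

  seg 0: a=2 b=785/213 c=0 d=-146/213
  seg 1: a=5 b=347/213 c=-146/71 d=68/213
  seg 2: a=0 b=-445/213 c=58/71 d=-29/213
S(5/2) = 553/142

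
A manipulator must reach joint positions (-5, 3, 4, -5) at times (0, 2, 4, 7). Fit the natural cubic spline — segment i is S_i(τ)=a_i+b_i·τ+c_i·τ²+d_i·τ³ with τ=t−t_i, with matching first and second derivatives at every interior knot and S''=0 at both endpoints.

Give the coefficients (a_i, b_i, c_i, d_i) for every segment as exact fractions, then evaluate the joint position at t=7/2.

  seg 0: a=-5 b=90/19 c=0 d=-7/38
  seg 1: a=3 b=48/19 c=-21/19 d=7/152
  seg 2: a=4 b=-51/38 c=-63/76 d=7/76
S(7/2) = 5421/1216

Δ: Δ0=4, Δ1=1/2, Δ2=-3
row 1: diag=8, rhs=-21; c'=1/4, d'=-21/8
row 2: denom=10−2·1/4=19/2; d'=(-21−2·-21/8)/(19/2)=-63/38
back: M2=-63/38
back: M1=-21/8−1/4·-63/38=-42/19
M: M0=0, M1=-42/19, M2=-63/38, M3=0
seg 0: a=-5, c=M0/2=0, d=(M1−M0)/(6·2)=-7/38, b=Δ0−h0·(2M0+M1)/6=90/19
seg 1: a=3, c=M1/2=-21/19, d=(M2−M1)/(6·2)=7/152, b=Δ1−h1·(2M1+M2)/6=48/19
seg 2: a=4, c=M2/2=-63/76, d=(M3−M2)/(6·3)=7/76, b=Δ2−h2·(2M2+M3)/6=-51/38
t_q=7/2 → seg 1, τ=3/2; S=3+48/19·τ+-21/19·τ²+7/152·τ³=5421/1216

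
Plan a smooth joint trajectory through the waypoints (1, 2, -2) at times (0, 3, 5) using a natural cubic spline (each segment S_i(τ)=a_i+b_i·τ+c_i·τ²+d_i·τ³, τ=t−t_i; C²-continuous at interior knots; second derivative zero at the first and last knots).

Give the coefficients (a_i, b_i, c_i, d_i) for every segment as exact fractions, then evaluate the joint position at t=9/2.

Δ: Δ0=1/3, Δ1=-2
row 1: diag=10, rhs=-14; c'=1/5, d'=-7/5
back: M1=-7/5
M: M0=0, M1=-7/5, M2=0
seg 0: a=1, c=M0/2=0, d=(M1−M0)/(6·3)=-7/90, b=Δ0−h0·(2M0+M1)/6=31/30
seg 1: a=2, c=M1/2=-7/10, d=(M2−M1)/(6·2)=7/60, b=Δ1−h1·(2M1+M2)/6=-16/15
t_q=9/2 → seg 1, τ=3/2; S=2+-16/15·τ+-7/10·τ²+7/60·τ³=-25/32

  seg 0: a=1 b=31/30 c=0 d=-7/90
  seg 1: a=2 b=-16/15 c=-7/10 d=7/60
S(9/2) = -25/32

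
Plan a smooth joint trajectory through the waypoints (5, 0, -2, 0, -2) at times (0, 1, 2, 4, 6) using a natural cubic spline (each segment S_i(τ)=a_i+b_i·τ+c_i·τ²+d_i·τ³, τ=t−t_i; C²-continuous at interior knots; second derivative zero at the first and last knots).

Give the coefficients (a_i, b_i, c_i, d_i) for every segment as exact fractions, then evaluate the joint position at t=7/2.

Δ: Δ0=-5, Δ1=-2, Δ2=1, Δ3=-1
row 1: diag=4, rhs=18; c'=1/4, d'=9/2
row 2: denom=6−1·1/4=23/4; d'=(18−1·9/2)/(23/4)=54/23
row 3: denom=8−2·8/23=168/23; d'=(-12−2·54/23)/(168/23)=-16/7
back: M3=-16/7
back: M2=54/23−8/23·-16/7=22/7
back: M1=9/2−1/4·22/7=26/7
M: M0=0, M1=26/7, M2=22/7, M3=-16/7, M4=0
seg 0: a=5, c=M0/2=0, d=(M1−M0)/(6·1)=13/21, b=Δ0−h0·(2M0+M1)/6=-118/21
seg 1: a=0, c=M1/2=13/7, d=(M2−M1)/(6·1)=-2/21, b=Δ1−h1·(2M1+M2)/6=-79/21
seg 2: a=-2, c=M2/2=11/7, d=(M3−M2)/(6·2)=-19/42, b=Δ2−h2·(2M2+M3)/6=-1/3
seg 3: a=0, c=M3/2=-8/7, d=(M4−M3)/(6·2)=4/21, b=Δ3−h3·(2M3+M4)/6=11/21
t_q=7/2 → seg 2, τ=3/2; S=-2+-1/3·τ+11/7·τ²+-19/42·τ³=-55/112

  seg 0: a=5 b=-118/21 c=0 d=13/21
  seg 1: a=0 b=-79/21 c=13/7 d=-2/21
  seg 2: a=-2 b=-1/3 c=11/7 d=-19/42
  seg 3: a=0 b=11/21 c=-8/7 d=4/21
S(7/2) = -55/112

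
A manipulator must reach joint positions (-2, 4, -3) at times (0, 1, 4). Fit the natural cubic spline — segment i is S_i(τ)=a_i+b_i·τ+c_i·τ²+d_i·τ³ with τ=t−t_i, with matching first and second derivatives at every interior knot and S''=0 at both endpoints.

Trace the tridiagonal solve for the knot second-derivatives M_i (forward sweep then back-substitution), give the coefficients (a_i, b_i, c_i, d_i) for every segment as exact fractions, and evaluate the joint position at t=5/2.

  seg 0: a=-2 b=169/24 c=0 d=-25/24
  seg 1: a=4 b=47/12 c=-25/8 d=25/72
S(5/2) = 257/64

Δ: Δ0=6, Δ1=-7/3
row 1: diag=8, rhs=-50; c'=3/8, d'=-25/4
back: M1=-25/4
M: M0=0, M1=-25/4, M2=0
seg 0: a=-2, c=M0/2=0, d=(M1−M0)/(6·1)=-25/24, b=Δ0−h0·(2M0+M1)/6=169/24
seg 1: a=4, c=M1/2=-25/8, d=(M2−M1)/(6·3)=25/72, b=Δ1−h1·(2M1+M2)/6=47/12
t_q=5/2 → seg 1, τ=3/2; S=4+47/12·τ+-25/8·τ²+25/72·τ³=257/64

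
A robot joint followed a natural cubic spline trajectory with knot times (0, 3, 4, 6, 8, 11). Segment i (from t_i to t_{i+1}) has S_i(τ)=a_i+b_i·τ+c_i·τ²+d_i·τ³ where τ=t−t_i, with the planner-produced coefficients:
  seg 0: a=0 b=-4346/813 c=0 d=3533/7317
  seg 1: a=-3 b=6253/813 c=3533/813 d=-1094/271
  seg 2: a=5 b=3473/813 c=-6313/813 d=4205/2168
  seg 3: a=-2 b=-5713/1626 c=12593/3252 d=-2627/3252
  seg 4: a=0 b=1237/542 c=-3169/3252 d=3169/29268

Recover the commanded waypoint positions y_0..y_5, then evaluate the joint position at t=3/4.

y_0 = S_0(0) = a_0 = 0
y_1 = S_1(0) = a_1 = -3
y_2 = S_2(0) = a_2 = 5
y_3 = S_3(0) = a_3 = -2
y_4 = S_4(0) = a_4 = 0
y_5 = S_4(3) = 1
t_q=3/4 is in segment 0 (τ=3/4); S_0(τ)=-66003/17344

y_0=0 y_1=-3 y_2=5 y_3=-2 y_4=0 y_5=1
S(3/4) = -66003/17344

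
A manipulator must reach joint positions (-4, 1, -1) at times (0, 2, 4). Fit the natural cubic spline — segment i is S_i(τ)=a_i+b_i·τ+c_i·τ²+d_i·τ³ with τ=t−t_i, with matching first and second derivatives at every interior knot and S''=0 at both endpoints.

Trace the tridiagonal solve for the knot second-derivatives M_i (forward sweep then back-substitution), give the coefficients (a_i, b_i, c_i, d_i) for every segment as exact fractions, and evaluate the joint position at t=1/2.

Δ: Δ0=5/2, Δ1=-1
row 1: diag=8, rhs=-21; c'=1/4, d'=-21/8
back: M1=-21/8
M: M0=0, M1=-21/8, M2=0
seg 0: a=-4, c=M0/2=0, d=(M1−M0)/(6·2)=-7/32, b=Δ0−h0·(2M0+M1)/6=27/8
seg 1: a=1, c=M1/2=-21/16, d=(M2−M1)/(6·2)=7/32, b=Δ1−h1·(2M1+M2)/6=3/4
t_q=1/2 → seg 0, τ=1/2; S=-4+27/8·τ+0·τ²+-7/32·τ³=-599/256

  seg 0: a=-4 b=27/8 c=0 d=-7/32
  seg 1: a=1 b=3/4 c=-21/16 d=7/32
S(1/2) = -599/256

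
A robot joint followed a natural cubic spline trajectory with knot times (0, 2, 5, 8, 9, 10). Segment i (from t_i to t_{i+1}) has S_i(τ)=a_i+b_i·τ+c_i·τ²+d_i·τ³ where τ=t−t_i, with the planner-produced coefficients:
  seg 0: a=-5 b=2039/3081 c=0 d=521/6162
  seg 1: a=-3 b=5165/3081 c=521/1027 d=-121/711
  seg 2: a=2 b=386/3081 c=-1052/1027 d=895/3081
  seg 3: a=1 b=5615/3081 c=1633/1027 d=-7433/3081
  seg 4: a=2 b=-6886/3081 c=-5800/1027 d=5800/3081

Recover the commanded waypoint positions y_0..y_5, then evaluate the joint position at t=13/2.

y_0 = S_0(0) = a_0 = -5
y_1 = S_1(0) = a_1 = -3
y_2 = S_2(0) = a_2 = 2
y_3 = S_3(0) = a_3 = 1
y_4 = S_4(0) = a_4 = 2
y_5 = S_4(1) = -4
t_q=13/2 is in segment 2 (τ=3/2); S_2(τ)=7095/8216

y_0=-5 y_1=-3 y_2=2 y_3=1 y_4=2 y_5=-4
S(13/2) = 7095/8216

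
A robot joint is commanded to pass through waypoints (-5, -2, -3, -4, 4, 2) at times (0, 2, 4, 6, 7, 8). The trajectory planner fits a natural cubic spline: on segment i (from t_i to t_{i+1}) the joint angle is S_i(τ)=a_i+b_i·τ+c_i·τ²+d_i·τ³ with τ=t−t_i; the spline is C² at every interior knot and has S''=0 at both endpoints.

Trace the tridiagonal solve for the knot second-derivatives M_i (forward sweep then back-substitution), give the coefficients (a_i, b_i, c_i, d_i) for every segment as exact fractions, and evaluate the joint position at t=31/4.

  seg 0: a=-5 b=1099/626 c=0 d=-20/313
  seg 1: a=-2 b=619/626 c=-120/313 d=-113/626
  seg 2: a=-3 b=-1697/626 c=-459/313 d=805/626
  seg 3: a=-4 b=4291/626 c=1956/313 d=-3195/626
  seg 4: a=4 b=1265/313 c=-5673/626 d=1891/626
S(31/4) = 128525/40064

Δ: Δ0=3/2, Δ1=-1/2, Δ2=-1/2, Δ3=8, Δ4=-2
row 1: diag=8, rhs=-12; c'=1/4, d'=-3/2
row 2: denom=8−2·1/4=15/2; d'=(0−2·-3/2)/(15/2)=2/5
row 3: denom=6−2·4/15=82/15; d'=(51−2·2/5)/(82/15)=753/82
row 4: denom=4−1·15/82=313/82; d'=(-60−1·753/82)/(313/82)=-5673/313
back: M4=-5673/313
back: M3=753/82−15/82·-5673/313=3912/313
back: M2=2/5−4/15·3912/313=-918/313
back: M1=-3/2−1/4·-918/313=-240/313
M: M0=0, M1=-240/313, M2=-918/313, M3=3912/313, M4=-5673/313, M5=0
seg 0: a=-5, c=M0/2=0, d=(M1−M0)/(6·2)=-20/313, b=Δ0−h0·(2M0+M1)/6=1099/626
seg 1: a=-2, c=M1/2=-120/313, d=(M2−M1)/(6·2)=-113/626, b=Δ1−h1·(2M1+M2)/6=619/626
seg 2: a=-3, c=M2/2=-459/313, d=(M3−M2)/(6·2)=805/626, b=Δ2−h2·(2M2+M3)/6=-1697/626
seg 3: a=-4, c=M3/2=1956/313, d=(M4−M3)/(6·1)=-3195/626, b=Δ3−h3·(2M3+M4)/6=4291/626
seg 4: a=4, c=M4/2=-5673/626, d=(M5−M4)/(6·1)=1891/626, b=Δ4−h4·(2M4+M5)/6=1265/313
t_q=31/4 → seg 4, τ=3/4; S=4+1265/313·τ+-5673/626·τ²+1891/626·τ³=128525/40064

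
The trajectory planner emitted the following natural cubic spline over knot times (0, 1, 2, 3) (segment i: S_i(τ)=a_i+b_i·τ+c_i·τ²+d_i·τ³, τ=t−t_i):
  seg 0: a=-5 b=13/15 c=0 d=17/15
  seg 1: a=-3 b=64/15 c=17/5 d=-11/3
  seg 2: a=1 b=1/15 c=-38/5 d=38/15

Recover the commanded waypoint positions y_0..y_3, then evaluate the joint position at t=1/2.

y_0 = S_0(0) = a_0 = -5
y_1 = S_1(0) = a_1 = -3
y_2 = S_2(0) = a_2 = 1
y_3 = S_2(1) = -4
t_q=1/2 is in segment 0 (τ=1/2); S_0(τ)=-177/40

y_0=-5 y_1=-3 y_2=1 y_3=-4
S(1/2) = -177/40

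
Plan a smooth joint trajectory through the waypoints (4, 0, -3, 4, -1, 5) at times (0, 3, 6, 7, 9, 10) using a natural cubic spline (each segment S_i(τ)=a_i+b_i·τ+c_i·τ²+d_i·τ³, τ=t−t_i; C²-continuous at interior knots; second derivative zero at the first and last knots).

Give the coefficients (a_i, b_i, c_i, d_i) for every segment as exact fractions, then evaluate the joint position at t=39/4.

Δ: Δ0=-4/3, Δ1=-1, Δ2=7, Δ3=-5/2, Δ4=6
row 1: diag=12, rhs=2; c'=1/4, d'=1/6
row 2: denom=8−3·1/4=29/4; d'=(48−3·1/6)/(29/4)=190/29
row 3: denom=6−1·4/29=170/29; d'=(-57−1·190/29)/(170/29)=-1843/170
row 4: denom=6−2·29/85=452/85; d'=(51−2·-1843/170)/(452/85)=3089/226
back: M4=3089/226
back: M3=-1843/170−29/85·3089/226=-1752/113
back: M2=190/29−4/29·-1752/113=982/113
back: M1=1/6−1/4·982/113=-680/339
M: M0=0, M1=-680/339, M2=982/113, M3=-1752/113, M4=3089/226, M5=0
seg 0: a=4, c=M0/2=0, d=(M1−M0)/(6·3)=-340/3051, b=Δ0−h0·(2M0+M1)/6=-112/339
seg 1: a=0, c=M1/2=-340/339, d=(M2−M1)/(6·3)=1813/3051, b=Δ1−h1·(2M1+M2)/6=-1132/339
seg 2: a=-3, c=M2/2=491/113, d=(M3−M2)/(6·1)=-1367/339, b=Δ2−h2·(2M2+M3)/6=2267/339
seg 3: a=4, c=M3/2=-876/113, d=(M4−M3)/(6·2)=6593/2712, b=Δ3−h3·(2M3+M4)/6=1112/339
seg 4: a=-1, c=M4/2=3089/452, d=(M5−M4)/(6·1)=-3089/1356, b=Δ4−h4·(2M4+M5)/6=979/678
t_q=39/4 → seg 4, τ=3/4; S=-1+979/678·τ+3089/452·τ²+-3089/1356·τ³=85803/28928

  seg 0: a=4 b=-112/339 c=0 d=-340/3051
  seg 1: a=0 b=-1132/339 c=-340/339 d=1813/3051
  seg 2: a=-3 b=2267/339 c=491/113 d=-1367/339
  seg 3: a=4 b=1112/339 c=-876/113 d=6593/2712
  seg 4: a=-1 b=979/678 c=3089/452 d=-3089/1356
S(39/4) = 85803/28928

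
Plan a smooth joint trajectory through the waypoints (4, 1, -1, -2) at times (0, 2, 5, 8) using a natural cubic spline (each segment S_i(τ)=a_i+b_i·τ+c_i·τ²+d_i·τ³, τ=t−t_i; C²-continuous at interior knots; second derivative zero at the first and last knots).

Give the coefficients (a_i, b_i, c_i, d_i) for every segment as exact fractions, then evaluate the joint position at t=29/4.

Δ: Δ0=-3/2, Δ1=-2/3, Δ2=-1/3
row 1: diag=10, rhs=5; c'=3/10, d'=1/2
row 2: denom=12−3·3/10=111/10; d'=(2−3·1/2)/(111/10)=5/111
back: M2=5/111
back: M1=1/2−3/10·5/111=18/37
M: M0=0, M1=18/37, M2=5/111, M3=0
seg 0: a=4, c=M0/2=0, d=(M1−M0)/(6·2)=3/74, b=Δ0−h0·(2M0+M1)/6=-123/74
seg 1: a=1, c=M1/2=9/37, d=(M2−M1)/(6·3)=-49/1998, b=Δ1−h1·(2M1+M2)/6=-87/74
seg 2: a=-1, c=M2/2=5/222, d=(M3−M2)/(6·3)=-5/1998, b=Δ2−h2·(2M2+M3)/6=-14/37
t_q=29/4 → seg 2, τ=9/4; S=-1+-14/37·τ+5/222·τ²+-5/1998·τ³=-8363/4736

  seg 0: a=4 b=-123/74 c=0 d=3/74
  seg 1: a=1 b=-87/74 c=9/37 d=-49/1998
  seg 2: a=-1 b=-14/37 c=5/222 d=-5/1998
S(29/4) = -8363/4736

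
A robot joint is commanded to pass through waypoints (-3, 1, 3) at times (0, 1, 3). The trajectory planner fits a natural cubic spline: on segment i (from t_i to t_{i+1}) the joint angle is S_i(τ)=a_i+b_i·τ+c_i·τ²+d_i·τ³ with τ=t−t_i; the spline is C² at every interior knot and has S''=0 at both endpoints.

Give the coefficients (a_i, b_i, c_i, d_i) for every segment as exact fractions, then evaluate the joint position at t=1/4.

Δ: Δ0=4, Δ1=1
row 1: diag=6, rhs=-18; c'=1/3, d'=-3
back: M1=-3
M: M0=0, M1=-3, M2=0
seg 0: a=-3, c=M0/2=0, d=(M1−M0)/(6·1)=-1/2, b=Δ0−h0·(2M0+M1)/6=9/2
seg 1: a=1, c=M1/2=-3/2, d=(M2−M1)/(6·2)=1/4, b=Δ1−h1·(2M1+M2)/6=3
t_q=1/4 → seg 0, τ=1/4; S=-3+9/2·τ+0·τ²+-1/2·τ³=-241/128

  seg 0: a=-3 b=9/2 c=0 d=-1/2
  seg 1: a=1 b=3 c=-3/2 d=1/4
S(1/4) = -241/128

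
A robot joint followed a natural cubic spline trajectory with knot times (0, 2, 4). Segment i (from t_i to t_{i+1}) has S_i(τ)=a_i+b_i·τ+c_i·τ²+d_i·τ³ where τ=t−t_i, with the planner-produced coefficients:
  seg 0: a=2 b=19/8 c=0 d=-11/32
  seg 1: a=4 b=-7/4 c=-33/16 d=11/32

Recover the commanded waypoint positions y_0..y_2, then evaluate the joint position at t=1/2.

y_0 = S_0(0) = a_0 = 2
y_1 = S_1(0) = a_1 = 4
y_2 = S_1(2) = -5
t_q=1/2 is in segment 0 (τ=1/2); S_0(τ)=805/256

y_0=2 y_1=4 y_2=-5
S(1/2) = 805/256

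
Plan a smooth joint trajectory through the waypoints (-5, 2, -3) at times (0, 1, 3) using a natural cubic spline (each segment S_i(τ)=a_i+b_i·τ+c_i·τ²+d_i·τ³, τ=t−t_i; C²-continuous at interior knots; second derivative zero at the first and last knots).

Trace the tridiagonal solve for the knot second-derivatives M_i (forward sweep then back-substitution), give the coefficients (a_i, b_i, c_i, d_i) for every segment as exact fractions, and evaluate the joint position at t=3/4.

  seg 0: a=-5 b=103/12 c=0 d=-19/12
  seg 1: a=2 b=23/6 c=-19/4 d=19/24
S(3/4) = 197/256

Δ: Δ0=7, Δ1=-5/2
row 1: diag=6, rhs=-57; c'=1/3, d'=-19/2
back: M1=-19/2
M: M0=0, M1=-19/2, M2=0
seg 0: a=-5, c=M0/2=0, d=(M1−M0)/(6·1)=-19/12, b=Δ0−h0·(2M0+M1)/6=103/12
seg 1: a=2, c=M1/2=-19/4, d=(M2−M1)/(6·2)=19/24, b=Δ1−h1·(2M1+M2)/6=23/6
t_q=3/4 → seg 0, τ=3/4; S=-5+103/12·τ+0·τ²+-19/12·τ³=197/256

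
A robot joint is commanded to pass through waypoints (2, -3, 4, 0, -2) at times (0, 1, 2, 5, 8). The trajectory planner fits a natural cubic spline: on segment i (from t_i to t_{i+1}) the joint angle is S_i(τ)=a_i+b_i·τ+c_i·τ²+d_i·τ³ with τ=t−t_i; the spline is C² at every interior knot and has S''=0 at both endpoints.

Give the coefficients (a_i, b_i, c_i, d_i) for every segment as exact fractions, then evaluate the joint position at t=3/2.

Δ: Δ0=-5, Δ1=7, Δ2=-4/3, Δ3=-2/3
row 1: diag=4, rhs=72; c'=1/4, d'=18
row 2: denom=8−1·1/4=31/4; d'=(-50−1·18)/(31/4)=-272/31
row 3: denom=12−3·12/31=336/31; d'=(4−3·-272/31)/(336/31)=235/84
back: M3=235/84
back: M2=-272/31−12/31·235/84=-69/7
back: M1=18−1/4·-69/7=573/28
M: M0=0, M1=573/28, M2=-69/7, M3=235/84, M4=0
seg 0: a=2, c=M0/2=0, d=(M1−M0)/(6·1)=191/56, b=Δ0−h0·(2M0+M1)/6=-471/56
seg 1: a=-3, c=M1/2=573/56, d=(M2−M1)/(6·1)=-283/56, b=Δ1−h1·(2M1+M2)/6=51/28
seg 2: a=4, c=M2/2=-69/14, d=(M3−M2)/(6·3)=1063/1512, b=Δ2−h2·(2M2+M3)/6=57/8
seg 3: a=0, c=M3/2=235/168, d=(M4−M3)/(6·3)=-235/1512, b=Δ3−h3·(2M3+M4)/6=-97/28
t_q=3/2 → seg 1, τ=1/2; S=-3+51/28·τ+573/56·τ²+-283/56·τ³=-73/448

  seg 0: a=2 b=-471/56 c=0 d=191/56
  seg 1: a=-3 b=51/28 c=573/56 d=-283/56
  seg 2: a=4 b=57/8 c=-69/14 d=1063/1512
  seg 3: a=0 b=-97/28 c=235/168 d=-235/1512
S(3/2) = -73/448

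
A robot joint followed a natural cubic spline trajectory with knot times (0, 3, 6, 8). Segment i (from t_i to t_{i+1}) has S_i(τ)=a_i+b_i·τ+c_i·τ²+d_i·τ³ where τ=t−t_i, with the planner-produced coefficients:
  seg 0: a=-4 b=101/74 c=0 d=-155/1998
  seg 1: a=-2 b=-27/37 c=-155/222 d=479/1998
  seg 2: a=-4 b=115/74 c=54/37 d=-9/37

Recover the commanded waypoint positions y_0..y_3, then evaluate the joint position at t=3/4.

y_0=-4 y_1=-2 y_2=-4 y_3=3
S(3/4) = -14251/4736

y_0 = S_0(0) = a_0 = -4
y_1 = S_1(0) = a_1 = -2
y_2 = S_2(0) = a_2 = -4
y_3 = S_2(2) = 3
t_q=3/4 is in segment 0 (τ=3/4); S_0(τ)=-14251/4736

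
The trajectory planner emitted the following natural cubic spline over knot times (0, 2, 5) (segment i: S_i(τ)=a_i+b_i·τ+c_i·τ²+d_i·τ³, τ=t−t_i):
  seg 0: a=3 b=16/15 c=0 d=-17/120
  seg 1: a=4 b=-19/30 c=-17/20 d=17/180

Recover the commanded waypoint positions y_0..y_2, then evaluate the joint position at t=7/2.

y_0=3 y_1=4 y_2=-3
S(7/2) = 233/160

y_0 = S_0(0) = a_0 = 3
y_1 = S_1(0) = a_1 = 4
y_2 = S_1(3) = -3
t_q=7/2 is in segment 1 (τ=3/2); S_1(τ)=233/160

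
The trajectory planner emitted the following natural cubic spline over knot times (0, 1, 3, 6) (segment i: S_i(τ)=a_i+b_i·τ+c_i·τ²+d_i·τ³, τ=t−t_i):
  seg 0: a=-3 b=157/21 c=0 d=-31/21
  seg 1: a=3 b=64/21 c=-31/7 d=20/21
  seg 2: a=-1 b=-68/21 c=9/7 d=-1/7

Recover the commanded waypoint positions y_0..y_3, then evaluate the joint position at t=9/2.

y_0 = S_0(0) = a_0 = -3
y_1 = S_1(0) = a_1 = 3
y_2 = S_2(0) = a_2 = -1
y_3 = S_2(3) = -3
t_q=9/2 is in segment 2 (τ=3/2); S_2(τ)=-193/56

y_0=-3 y_1=3 y_2=-1 y_3=-3
S(9/2) = -193/56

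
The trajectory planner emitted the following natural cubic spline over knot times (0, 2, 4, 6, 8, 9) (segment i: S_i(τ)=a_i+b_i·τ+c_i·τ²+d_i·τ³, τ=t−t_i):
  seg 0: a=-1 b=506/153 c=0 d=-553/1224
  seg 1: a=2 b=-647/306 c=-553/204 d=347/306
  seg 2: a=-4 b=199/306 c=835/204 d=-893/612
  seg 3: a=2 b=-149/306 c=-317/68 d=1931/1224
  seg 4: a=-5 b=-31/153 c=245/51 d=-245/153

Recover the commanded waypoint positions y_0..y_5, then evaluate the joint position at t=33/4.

y_0=-1 y_1=2 y_2=-4 y_3=2 y_4=-5 y_5=-2
S(33/4) = -15587/3264

y_0 = S_0(0) = a_0 = -1
y_1 = S_1(0) = a_1 = 2
y_2 = S_2(0) = a_2 = -4
y_3 = S_3(0) = a_3 = 2
y_4 = S_4(0) = a_4 = -5
y_5 = S_4(1) = -2
t_q=33/4 is in segment 4 (τ=1/4); S_4(τ)=-15587/3264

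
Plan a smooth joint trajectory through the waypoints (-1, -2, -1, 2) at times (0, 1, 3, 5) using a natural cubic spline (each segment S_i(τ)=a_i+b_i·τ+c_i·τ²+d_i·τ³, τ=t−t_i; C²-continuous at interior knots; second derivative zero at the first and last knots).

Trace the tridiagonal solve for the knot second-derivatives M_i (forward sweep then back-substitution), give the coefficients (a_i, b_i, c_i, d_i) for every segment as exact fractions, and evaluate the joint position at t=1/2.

  seg 0: a=-1 b=-27/22 c=0 d=5/22
  seg 1: a=-2 b=-6/11 c=15/22 d=-7/88
  seg 2: a=-1 b=27/22 c=9/44 d=-3/88
S(1/2) = -279/176

Δ: Δ0=-1, Δ1=1/2, Δ2=3/2
row 1: diag=6, rhs=9; c'=1/3, d'=3/2
row 2: denom=8−2·1/3=22/3; d'=(6−2·3/2)/(22/3)=9/22
back: M2=9/22
back: M1=3/2−1/3·9/22=15/11
M: M0=0, M1=15/11, M2=9/22, M3=0
seg 0: a=-1, c=M0/2=0, d=(M1−M0)/(6·1)=5/22, b=Δ0−h0·(2M0+M1)/6=-27/22
seg 1: a=-2, c=M1/2=15/22, d=(M2−M1)/(6·2)=-7/88, b=Δ1−h1·(2M1+M2)/6=-6/11
seg 2: a=-1, c=M2/2=9/44, d=(M3−M2)/(6·2)=-3/88, b=Δ2−h2·(2M2+M3)/6=27/22
t_q=1/2 → seg 0, τ=1/2; S=-1+-27/22·τ+0·τ²+5/22·τ³=-279/176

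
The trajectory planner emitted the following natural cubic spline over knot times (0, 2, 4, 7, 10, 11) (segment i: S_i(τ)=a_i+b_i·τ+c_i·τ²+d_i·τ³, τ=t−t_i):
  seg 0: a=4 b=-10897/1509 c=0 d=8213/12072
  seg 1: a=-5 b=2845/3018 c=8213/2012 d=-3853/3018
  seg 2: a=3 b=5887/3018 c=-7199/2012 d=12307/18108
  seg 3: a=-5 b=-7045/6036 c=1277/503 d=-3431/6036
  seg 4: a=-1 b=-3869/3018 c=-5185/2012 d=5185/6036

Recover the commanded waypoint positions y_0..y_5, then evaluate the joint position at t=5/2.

y_0 = S_0(0) = a_0 = 4
y_1 = S_1(0) = a_1 = -5
y_2 = S_2(0) = a_2 = 3
y_3 = S_3(0) = a_3 = -5
y_4 = S_4(0) = a_4 = -1
y_5 = S_4(1) = -4
t_q=5/2 is in segment 1 (τ=1/2); S_1(τ)=-14759/4024

y_0=4 y_1=-5 y_2=3 y_3=-5 y_4=-1 y_5=-4
S(5/2) = -14759/4024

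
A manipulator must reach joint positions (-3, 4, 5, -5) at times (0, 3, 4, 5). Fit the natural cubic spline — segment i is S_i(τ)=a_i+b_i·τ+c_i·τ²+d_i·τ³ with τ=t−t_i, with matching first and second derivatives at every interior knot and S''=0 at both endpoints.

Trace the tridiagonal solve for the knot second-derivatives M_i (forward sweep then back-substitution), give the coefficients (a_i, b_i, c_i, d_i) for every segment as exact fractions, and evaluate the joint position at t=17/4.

Δ: Δ0=7/3, Δ1=1, Δ2=-10
row 1: diag=8, rhs=-8; c'=1/8, d'=-1
row 2: denom=4−1·1/8=31/8; d'=(-66−1·-1)/(31/8)=-520/31
back: M2=-520/31
back: M1=-1−1/8·-520/31=34/31
M: M0=0, M1=34/31, M2=-520/31, M3=0
seg 0: a=-3, c=M0/2=0, d=(M1−M0)/(6·3)=17/279, b=Δ0−h0·(2M0+M1)/6=166/93
seg 1: a=4, c=M1/2=17/31, d=(M2−M1)/(6·1)=-277/93, b=Δ1−h1·(2M1+M2)/6=319/93
seg 2: a=5, c=M2/2=-260/31, d=(M3−M2)/(6·1)=260/93, b=Δ2−h2·(2M2+M3)/6=-410/93
t_q=17/4 → seg 2, τ=1/4; S=5+-410/93·τ+-260/31·τ²+260/93·τ³=1695/496

  seg 0: a=-3 b=166/93 c=0 d=17/279
  seg 1: a=4 b=319/93 c=17/31 d=-277/93
  seg 2: a=5 b=-410/93 c=-260/31 d=260/93
S(17/4) = 1695/496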